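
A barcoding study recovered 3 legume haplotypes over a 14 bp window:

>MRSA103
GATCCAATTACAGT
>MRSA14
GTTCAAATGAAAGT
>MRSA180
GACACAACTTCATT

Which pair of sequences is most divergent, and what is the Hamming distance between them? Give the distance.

9

Pairwise Hamming distances:
  MRSA103 vs MRSA14: 4
  MRSA103 vs MRSA180: 5
  MRSA14 vs MRSA180: 9
The largest is 9, between MRSA14 and MRSA180.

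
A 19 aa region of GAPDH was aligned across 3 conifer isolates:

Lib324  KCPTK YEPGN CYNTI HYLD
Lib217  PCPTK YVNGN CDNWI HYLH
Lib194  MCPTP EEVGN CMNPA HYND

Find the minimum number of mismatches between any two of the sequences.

6

Pairwise Hamming distances:
  Lib324 vs Lib217: 6
  Lib324 vs Lib194: 8
  Lib217 vs Lib194: 10
The smallest is 6, between Lib324 and Lib217.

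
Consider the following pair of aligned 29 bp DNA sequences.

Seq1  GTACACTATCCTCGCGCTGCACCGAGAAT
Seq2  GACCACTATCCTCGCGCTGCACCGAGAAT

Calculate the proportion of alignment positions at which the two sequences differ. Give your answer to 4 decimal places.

Differing sites — 2:T/A; 3:A/C.
There are 2 differences over 29 sites, so p = 2/29 = 0.0690.

0.0690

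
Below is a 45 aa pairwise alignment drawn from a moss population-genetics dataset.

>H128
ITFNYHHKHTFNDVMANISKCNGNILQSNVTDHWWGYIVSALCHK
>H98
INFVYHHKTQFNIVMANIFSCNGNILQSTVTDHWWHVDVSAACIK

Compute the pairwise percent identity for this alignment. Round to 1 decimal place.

Mismatches occur at site 2 (T/N), site 4 (N/V), site 9 (H/T), site 10 (T/Q), site 13 (D/I), site 19 (S/F), site 20 (K/S), site 29 (N/T), site 36 (G/H), site 37 (Y/V), site 38 (I/D), site 42 (L/A), site 44 (H/I).
32 of the 45 sites match, so the percent identity is 32/45 × 100 = 71.1%.

71.1%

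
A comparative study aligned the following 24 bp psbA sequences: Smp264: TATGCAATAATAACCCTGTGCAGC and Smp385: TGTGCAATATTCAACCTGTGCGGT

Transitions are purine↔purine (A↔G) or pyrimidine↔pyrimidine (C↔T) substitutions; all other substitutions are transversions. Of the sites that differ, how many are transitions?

3

Mismatches occur at site 2 (A↔G, transition), site 10 (A↔T, transversion), site 12 (A↔C, transversion), site 14 (C↔A, transversion), site 22 (A↔G, transition), site 24 (C↔T, transition).
Of the 6 differences, 3 transitions and 3 transversions, so the answer is 3.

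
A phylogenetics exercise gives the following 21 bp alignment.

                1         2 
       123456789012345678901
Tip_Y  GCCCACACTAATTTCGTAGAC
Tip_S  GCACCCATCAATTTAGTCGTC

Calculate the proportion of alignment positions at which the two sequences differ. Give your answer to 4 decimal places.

The sequences differ at positions 3 (C/A), 5 (A/C), 8 (C/T), 9 (T/C), 15 (C/A), 18 (A/C), 20 (A/T).
There are 7 differences over 21 sites, so p = 7/21 = 0.3333.

0.3333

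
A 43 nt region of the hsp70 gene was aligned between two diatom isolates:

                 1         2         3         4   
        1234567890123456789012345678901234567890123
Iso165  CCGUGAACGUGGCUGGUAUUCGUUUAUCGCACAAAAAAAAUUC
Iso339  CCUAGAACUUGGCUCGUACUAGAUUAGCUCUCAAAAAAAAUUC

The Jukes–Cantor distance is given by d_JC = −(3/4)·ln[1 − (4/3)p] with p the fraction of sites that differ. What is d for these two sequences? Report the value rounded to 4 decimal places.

Differing sites — 3:G/U; 4:U/A; 9:G/U; 15:G/C; 19:U/C; 21:C/A; 23:U/A; 27:U/G; 29:G/U; 31:A/U.
p = 10/43 = 0.232558.
d = −0.75 · ln(1 − (4/3)·0.232558) = −0.75 · ln(0.689923) = −0.75 · (-0.371175) = 0.2784.

0.2784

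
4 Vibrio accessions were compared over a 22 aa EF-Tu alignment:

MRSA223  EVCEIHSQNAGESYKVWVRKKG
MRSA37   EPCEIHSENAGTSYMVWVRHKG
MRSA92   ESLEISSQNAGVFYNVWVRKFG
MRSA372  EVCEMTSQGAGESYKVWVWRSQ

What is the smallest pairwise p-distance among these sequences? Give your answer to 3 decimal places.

0.227

Pairwise Hamming distances:
  MRSA223 vs MRSA37: 5
  MRSA223 vs MRSA92: 7
  MRSA223 vs MRSA372: 7
  MRSA37 vs MRSA92: 9
  MRSA37 vs MRSA372: 11
  MRSA92 vs MRSA372: 12
The smallest is 5 mismatches, between MRSA223 and MRSA37; p = 5/22 = 0.227.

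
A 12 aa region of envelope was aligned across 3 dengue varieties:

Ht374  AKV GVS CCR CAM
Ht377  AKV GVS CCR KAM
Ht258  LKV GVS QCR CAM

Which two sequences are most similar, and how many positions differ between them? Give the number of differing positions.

Pairwise Hamming distances:
  Ht374 vs Ht377: 1
  Ht374 vs Ht258: 2
  Ht377 vs Ht258: 3
The smallest is 1, between Ht374 and Ht377.

1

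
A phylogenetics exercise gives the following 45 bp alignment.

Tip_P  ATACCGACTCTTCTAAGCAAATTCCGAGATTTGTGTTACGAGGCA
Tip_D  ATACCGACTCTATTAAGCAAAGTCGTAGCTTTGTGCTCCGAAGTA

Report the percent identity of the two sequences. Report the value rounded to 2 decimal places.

77.78%

Differing sites — 12:T/A; 13:C/T; 22:T/G; 25:C/G; 26:G/T; 29:A/C; 36:T/C; 38:A/C; 42:G/A; 44:C/T.
35 of the 45 sites match, so the percent identity is 35/45 × 100 = 77.78%.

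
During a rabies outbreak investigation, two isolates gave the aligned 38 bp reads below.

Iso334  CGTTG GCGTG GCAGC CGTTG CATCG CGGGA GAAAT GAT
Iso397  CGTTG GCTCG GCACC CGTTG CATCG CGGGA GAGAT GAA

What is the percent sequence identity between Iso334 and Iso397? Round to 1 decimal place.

86.8%

Differing sites — 8:G/T; 9:T/C; 14:G/C; 33:A/G; 38:T/A.
33 of the 38 sites match, so the percent identity is 33/38 × 100 = 86.8%.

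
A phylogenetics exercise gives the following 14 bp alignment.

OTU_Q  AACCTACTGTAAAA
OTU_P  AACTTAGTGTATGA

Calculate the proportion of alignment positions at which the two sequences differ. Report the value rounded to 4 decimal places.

Mismatches occur at site 4 (C↔T), site 7 (C↔G), site 12 (A↔T), site 13 (A↔G).
There are 4 differences over 14 sites, so p = 4/14 = 0.2857.

0.2857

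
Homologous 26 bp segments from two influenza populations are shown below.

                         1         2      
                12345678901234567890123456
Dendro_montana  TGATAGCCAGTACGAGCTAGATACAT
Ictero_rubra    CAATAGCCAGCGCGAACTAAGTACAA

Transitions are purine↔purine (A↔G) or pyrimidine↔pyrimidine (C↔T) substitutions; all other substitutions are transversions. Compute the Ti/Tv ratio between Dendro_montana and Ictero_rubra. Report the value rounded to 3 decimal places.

7.000

Differing sites — 1:T/C (Ti); 2:G/A (Ti); 11:T/C (Ti); 12:A/G (Ti); 16:G/A (Ti); 20:G/A (Ti); 21:A/G (Ti); 26:T/A (Tv).
Of the 8 differences, 7 transitions and 1 transversion, so Ti/Tv = 7/1 = 7.000.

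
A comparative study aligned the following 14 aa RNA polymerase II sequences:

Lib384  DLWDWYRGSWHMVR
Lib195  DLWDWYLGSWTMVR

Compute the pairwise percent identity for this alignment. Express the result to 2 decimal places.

85.71%

Mismatches occur at site 7 (R↔L), site 11 (H↔T).
12 of the 14 sites match, so the percent identity is 12/14 × 100 = 85.71%.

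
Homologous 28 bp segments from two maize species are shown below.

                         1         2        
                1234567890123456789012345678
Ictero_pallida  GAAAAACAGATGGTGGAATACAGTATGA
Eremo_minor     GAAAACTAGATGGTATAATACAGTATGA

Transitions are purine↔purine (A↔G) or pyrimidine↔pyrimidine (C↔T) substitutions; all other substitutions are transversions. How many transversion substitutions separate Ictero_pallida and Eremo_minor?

2

The sequences differ at positions 6 (A/C, transversion), 7 (C/T, transition), 15 (G/A, transition), 16 (G/T, transversion).
Of the 4 differences, 2 transitions and 2 transversions, so the answer is 2.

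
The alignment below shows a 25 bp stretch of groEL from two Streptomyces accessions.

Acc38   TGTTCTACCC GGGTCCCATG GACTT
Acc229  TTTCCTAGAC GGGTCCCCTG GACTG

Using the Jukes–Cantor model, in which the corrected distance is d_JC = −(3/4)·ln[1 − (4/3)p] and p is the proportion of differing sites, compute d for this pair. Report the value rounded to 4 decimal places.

Differing sites — 2:G/T; 4:T/C; 8:C/G; 9:C/A; 18:A/C; 25:T/G.
p = 6/25 = 0.240000.
d = −0.75 · ln(1 − (4/3)·0.240000) = −0.75 · ln(0.680000) = −0.75 · (-0.385662) = 0.2892.

0.2892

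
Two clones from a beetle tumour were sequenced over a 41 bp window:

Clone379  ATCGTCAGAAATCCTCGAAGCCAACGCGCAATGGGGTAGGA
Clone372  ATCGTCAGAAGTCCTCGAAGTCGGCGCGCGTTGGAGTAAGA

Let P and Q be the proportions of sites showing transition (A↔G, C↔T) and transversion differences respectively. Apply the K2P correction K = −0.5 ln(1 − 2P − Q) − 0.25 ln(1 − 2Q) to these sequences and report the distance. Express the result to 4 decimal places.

0.2402

Differing sites — 11:A/G (Ti); 21:C/T (Ti); 23:A/G (Ti); 24:A/G (Ti); 30:A/G (Ti); 31:A/T (Tv); 35:G/A (Ti); 39:G/A (Ti).
Of the 8 differences, 7 transitions and 1 transversion over 41 sites: P = 7/41 = 0.170732, Q = 1/41 = 0.024390.
d = −0.5·ln(0.634146) − 0.25·ln(0.951220) = −0.5·(-0.455476) − 0.25·(-0.050010) = 0.2402.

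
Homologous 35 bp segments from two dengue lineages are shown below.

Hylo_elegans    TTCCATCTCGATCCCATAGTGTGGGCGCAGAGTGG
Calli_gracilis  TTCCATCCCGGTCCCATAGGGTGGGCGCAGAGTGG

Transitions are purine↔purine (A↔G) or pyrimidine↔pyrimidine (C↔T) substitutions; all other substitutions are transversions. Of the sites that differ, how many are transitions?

Mismatches occur at site 8 (T→C, transition), site 11 (A→G, transition), site 20 (T→G, transversion).
Of the 3 differences, 2 transitions and 1 transversion, so the answer is 2.

2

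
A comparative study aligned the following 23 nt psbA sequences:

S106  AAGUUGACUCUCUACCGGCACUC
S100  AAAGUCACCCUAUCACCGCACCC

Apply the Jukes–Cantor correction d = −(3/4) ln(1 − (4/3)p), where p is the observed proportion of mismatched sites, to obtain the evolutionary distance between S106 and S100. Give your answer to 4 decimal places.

The sequences differ at positions 3 (G/A), 4 (U/G), 6 (G/C), 9 (U/C), 12 (C/A), 14 (A/C), 15 (C/A), 17 (G/C), 22 (U/C).
p = 9/23 = 0.391304.
d = −0.75 · ln(1 − (4/3)·0.391304) = −0.75 · ln(0.478261) = −0.75 · (-0.737599) = 0.5532.

0.5532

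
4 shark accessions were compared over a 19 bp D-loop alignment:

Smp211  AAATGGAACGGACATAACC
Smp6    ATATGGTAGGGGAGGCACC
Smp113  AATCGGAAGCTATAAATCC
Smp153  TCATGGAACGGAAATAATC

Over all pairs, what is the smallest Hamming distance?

Pairwise Hamming distances:
  Smp211 vs Smp6: 8
  Smp211 vs Smp113: 8
  Smp211 vs Smp153: 4
  Smp6 vs Smp113: 12
  Smp6 vs Smp153: 9
  Smp113 vs Smp153: 11
The smallest is 4, between Smp211 and Smp153.

4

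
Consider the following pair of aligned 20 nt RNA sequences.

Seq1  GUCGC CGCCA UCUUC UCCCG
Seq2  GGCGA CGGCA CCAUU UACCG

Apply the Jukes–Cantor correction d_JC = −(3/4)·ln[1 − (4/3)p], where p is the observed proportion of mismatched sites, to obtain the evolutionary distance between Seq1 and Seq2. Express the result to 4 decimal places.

0.4715

Mismatches occur at site 2 (U→G), site 5 (C→A), site 8 (C→G), site 11 (U→C), site 13 (U→A), site 15 (C→U), site 17 (C→A).
p = 7/20 = 0.350000.
d = −0.75 · ln(1 − (4/3)·0.350000) = −0.75 · ln(0.533333) = −0.75 · (-0.628609) = 0.4715.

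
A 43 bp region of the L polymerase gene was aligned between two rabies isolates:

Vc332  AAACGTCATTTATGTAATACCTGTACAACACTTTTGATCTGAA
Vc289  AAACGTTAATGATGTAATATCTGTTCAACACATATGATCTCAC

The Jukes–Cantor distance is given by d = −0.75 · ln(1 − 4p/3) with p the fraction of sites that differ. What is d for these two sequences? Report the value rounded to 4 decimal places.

0.2454

Differing sites — 7:C/T; 9:T/A; 11:T/G; 20:C/T; 25:A/T; 32:T/A; 34:T/A; 41:G/C; 43:A/C.
p = 9/43 = 0.209302.
d = −0.75 · ln(1 − (4/3)·0.209302) = −0.75 · ln(0.720931) = −0.75 · (-0.327212) = 0.2454.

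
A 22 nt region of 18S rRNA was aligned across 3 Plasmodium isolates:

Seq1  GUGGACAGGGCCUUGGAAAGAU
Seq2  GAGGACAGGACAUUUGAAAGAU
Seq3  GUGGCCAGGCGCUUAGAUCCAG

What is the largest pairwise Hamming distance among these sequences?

10

Pairwise Hamming distances:
  Seq1 vs Seq2: 4
  Seq1 vs Seq3: 8
  Seq2 vs Seq3: 10
The largest is 10, between Seq2 and Seq3.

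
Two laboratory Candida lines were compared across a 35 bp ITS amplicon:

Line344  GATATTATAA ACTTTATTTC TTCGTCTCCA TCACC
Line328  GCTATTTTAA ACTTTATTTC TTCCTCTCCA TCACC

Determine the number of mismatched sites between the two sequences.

Mismatches occur at site 2 (A↔C), site 7 (A↔T), site 24 (G↔C).
That gives 3 mismatches out of 35 aligned sites, so the Hamming distance is 3.

3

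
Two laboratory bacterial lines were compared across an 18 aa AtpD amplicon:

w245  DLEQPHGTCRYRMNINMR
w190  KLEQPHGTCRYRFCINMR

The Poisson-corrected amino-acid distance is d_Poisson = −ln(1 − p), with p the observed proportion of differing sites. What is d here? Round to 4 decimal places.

Mismatches occur at site 1 (D/K), site 13 (M/F), site 14 (N/C).
p = 3/18 = 0.166667.
d = −ln(1 − 0.166667) = −ln(0.833333) = 0.1823.

0.1823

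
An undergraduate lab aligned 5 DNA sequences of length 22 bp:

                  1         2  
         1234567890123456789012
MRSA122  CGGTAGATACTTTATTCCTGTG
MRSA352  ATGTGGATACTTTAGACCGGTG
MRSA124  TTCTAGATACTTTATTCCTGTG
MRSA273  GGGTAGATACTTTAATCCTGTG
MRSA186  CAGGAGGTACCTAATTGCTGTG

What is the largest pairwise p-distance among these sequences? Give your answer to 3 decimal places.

Pairwise Hamming distances:
  MRSA122 vs MRSA352: 6
  MRSA122 vs MRSA124: 3
  MRSA122 vs MRSA273: 2
  MRSA122 vs MRSA186: 6
  MRSA352 vs MRSA124: 6
  MRSA352 vs MRSA273: 6
  MRSA352 vs MRSA186: 11
  MRSA124 vs MRSA273: 4
  MRSA124 vs MRSA186: 8
  MRSA273 vs MRSA186: 8
The largest is 11 mismatches, between MRSA352 and MRSA186; p = 11/22 = 0.500.

0.500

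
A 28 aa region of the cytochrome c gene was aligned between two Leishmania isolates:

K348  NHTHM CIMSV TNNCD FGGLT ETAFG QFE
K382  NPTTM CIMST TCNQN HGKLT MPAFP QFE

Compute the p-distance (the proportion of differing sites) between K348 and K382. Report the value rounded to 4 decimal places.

0.3929

Differing sites — 2:H/P; 4:H/T; 10:V/T; 12:N/C; 14:C/Q; 15:D/N; 16:F/H; 18:G/K; 21:E/M; 22:T/P; 25:G/P.
There are 11 differences over 28 sites, so p = 11/28 = 0.3929.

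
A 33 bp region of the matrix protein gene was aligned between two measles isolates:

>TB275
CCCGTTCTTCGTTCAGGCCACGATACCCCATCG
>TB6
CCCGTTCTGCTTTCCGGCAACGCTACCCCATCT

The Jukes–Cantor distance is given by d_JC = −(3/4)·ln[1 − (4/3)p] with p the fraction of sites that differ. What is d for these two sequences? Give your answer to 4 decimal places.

The sequences differ at positions 9 (T/G), 11 (G/T), 15 (A/C), 19 (C/A), 23 (A/C), 33 (G/T).
p = 6/33 = 0.181818.
d = −0.75 · ln(1 − (4/3)·0.181818) = −0.75 · ln(0.757576) = −0.75 · (-0.277631) = 0.2082.

0.2082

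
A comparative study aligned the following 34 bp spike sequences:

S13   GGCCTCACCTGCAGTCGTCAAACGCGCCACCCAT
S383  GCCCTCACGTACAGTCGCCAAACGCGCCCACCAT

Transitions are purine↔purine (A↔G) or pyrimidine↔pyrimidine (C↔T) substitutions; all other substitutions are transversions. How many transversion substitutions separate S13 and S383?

4

The sequences differ at positions 2 (G/C, transversion), 9 (C/G, transversion), 11 (G/A, transition), 18 (T/C, transition), 29 (A/C, transversion), 30 (C/A, transversion).
Of the 6 differences, 2 transitions and 4 transversions, so the answer is 4.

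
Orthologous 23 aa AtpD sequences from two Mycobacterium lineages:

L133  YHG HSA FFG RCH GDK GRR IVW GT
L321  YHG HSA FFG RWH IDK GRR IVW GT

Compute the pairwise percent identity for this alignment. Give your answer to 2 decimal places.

91.30%

Mismatches occur at site 11 (C/W), site 13 (G/I).
21 of the 23 sites match, so the percent identity is 21/23 × 100 = 91.30%.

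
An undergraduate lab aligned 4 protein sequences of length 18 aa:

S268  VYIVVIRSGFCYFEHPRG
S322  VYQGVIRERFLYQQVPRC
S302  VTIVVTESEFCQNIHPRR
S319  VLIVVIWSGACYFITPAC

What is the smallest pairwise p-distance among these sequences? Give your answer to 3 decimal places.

Pairwise Hamming distances:
  S268 vs S322: 9
  S268 vs S302: 8
  S268 vs S319: 7
  S322 vs S302: 13
  S322 vs S319: 12
  S302 vs S319: 10
The smallest is 7 mismatches, between S268 and S319; p = 7/18 = 0.389.

0.389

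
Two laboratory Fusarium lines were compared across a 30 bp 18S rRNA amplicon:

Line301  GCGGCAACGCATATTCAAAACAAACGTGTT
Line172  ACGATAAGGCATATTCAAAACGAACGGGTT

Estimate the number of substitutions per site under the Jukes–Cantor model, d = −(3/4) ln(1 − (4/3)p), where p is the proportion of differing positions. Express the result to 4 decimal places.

0.2326

Differing sites — 1:G/A; 4:G/A; 5:C/T; 8:C/G; 22:A/G; 27:T/G.
p = 6/30 = 0.200000.
d = −0.75 · ln(1 − (4/3)·0.200000) = −0.75 · ln(0.733333) = −0.75 · (-0.310155) = 0.2326.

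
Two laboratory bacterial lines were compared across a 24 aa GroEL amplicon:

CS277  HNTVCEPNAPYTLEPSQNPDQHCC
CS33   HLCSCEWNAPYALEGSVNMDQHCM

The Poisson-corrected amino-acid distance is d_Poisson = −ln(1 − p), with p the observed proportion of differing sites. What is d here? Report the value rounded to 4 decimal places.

0.4700

The sequences differ at positions 2 (N/L), 3 (T/C), 4 (V/S), 7 (P/W), 12 (T/A), 15 (P/G), 17 (Q/V), 19 (P/M), 24 (C/M).
p = 9/24 = 0.375000.
d = −ln(1 − 0.375000) = −ln(0.625000) = 0.4700.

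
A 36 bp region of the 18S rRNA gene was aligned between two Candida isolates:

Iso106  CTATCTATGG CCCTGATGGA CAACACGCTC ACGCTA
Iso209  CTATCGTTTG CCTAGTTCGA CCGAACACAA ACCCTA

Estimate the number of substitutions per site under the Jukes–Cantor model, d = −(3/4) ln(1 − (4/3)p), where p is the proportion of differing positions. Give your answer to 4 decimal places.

Differing sites — 6:T/G; 7:A/T; 9:G/T; 13:C/T; 14:T/A; 16:A/T; 18:G/C; 22:A/C; 23:A/G; 24:C/A; 27:G/A; 29:T/A; 30:C/A; 33:G/C.
p = 14/36 = 0.388889.
d = −0.75 · ln(1 − (4/3)·0.388889) = −0.75 · ln(0.481481) = −0.75 · (-0.730889) = 0.5482.

0.5482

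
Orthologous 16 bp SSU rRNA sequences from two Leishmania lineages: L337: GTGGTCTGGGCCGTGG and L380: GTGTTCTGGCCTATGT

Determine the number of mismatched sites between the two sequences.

5

The sequences differ at positions 4 (G/T), 10 (G/C), 12 (C/T), 13 (G/A), 16 (G/T).
That gives 5 mismatches out of 16 aligned sites, so the Hamming distance is 5.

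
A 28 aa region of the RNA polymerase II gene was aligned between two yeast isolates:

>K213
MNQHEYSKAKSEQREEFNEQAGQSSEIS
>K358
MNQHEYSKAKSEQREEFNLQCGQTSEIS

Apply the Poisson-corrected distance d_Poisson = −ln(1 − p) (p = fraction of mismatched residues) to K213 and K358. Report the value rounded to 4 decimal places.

Differing sites — 19:E/L; 21:A/C; 24:S/T.
p = 3/28 = 0.107143.
d = −ln(1 − 0.107143) = −ln(0.892857) = 0.1133.

0.1133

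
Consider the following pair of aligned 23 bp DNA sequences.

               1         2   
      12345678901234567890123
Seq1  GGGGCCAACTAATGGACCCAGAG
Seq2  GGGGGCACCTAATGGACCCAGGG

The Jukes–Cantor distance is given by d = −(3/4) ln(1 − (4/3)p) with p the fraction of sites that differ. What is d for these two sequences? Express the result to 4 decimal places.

0.1433

The sequences differ at positions 5 (C/G), 8 (A/C), 22 (A/G).
p = 3/23 = 0.130435.
d = −0.75 · ln(1 − (4/3)·0.130435) = −0.75 · ln(0.826087) = −0.75 · (-0.191055) = 0.1433.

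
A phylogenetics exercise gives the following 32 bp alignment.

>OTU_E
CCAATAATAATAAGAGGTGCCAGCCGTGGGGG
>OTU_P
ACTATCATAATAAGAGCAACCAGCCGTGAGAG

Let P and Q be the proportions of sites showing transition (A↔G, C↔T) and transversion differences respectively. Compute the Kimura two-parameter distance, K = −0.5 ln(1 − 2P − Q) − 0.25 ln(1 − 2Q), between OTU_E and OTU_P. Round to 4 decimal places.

0.3043

Differing sites — 1:C/A (Tv); 3:A/T (Tv); 6:A/C (Tv); 17:G/C (Tv); 18:T/A (Tv); 19:G/A (Ti); 29:G/A (Ti); 31:G/A (Ti).
Of the 8 differences, 3 transitions and 5 transversions over 32 sites: P = 3/32 = 0.093750, Q = 5/32 = 0.156250.
d = −0.5·ln(0.656250) − 0.25·ln(0.687500) = −0.5·(-0.421213) − 0.25·(-0.374693) = 0.3043.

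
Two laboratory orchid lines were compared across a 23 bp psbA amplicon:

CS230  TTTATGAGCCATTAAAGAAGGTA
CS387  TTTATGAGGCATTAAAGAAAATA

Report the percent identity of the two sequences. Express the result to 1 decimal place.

The sequences differ at positions 9 (C/G), 20 (G/A), 21 (G/A).
20 of the 23 sites match, so the percent identity is 20/23 × 100 = 87.0%.

87.0%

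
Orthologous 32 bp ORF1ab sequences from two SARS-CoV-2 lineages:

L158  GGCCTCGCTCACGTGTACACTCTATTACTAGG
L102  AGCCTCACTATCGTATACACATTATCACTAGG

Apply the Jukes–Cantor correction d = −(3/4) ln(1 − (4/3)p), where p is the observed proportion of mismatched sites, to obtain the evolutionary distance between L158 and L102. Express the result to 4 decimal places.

0.3041

Differing sites — 1:G/A; 7:G/A; 10:C/A; 11:A/T; 15:G/A; 21:T/A; 22:C/T; 26:T/C.
p = 8/32 = 0.250000.
d = −0.75 · ln(1 − (4/3)·0.250000) = −0.75 · ln(0.666667) = −0.75 · (-0.405465) = 0.3041.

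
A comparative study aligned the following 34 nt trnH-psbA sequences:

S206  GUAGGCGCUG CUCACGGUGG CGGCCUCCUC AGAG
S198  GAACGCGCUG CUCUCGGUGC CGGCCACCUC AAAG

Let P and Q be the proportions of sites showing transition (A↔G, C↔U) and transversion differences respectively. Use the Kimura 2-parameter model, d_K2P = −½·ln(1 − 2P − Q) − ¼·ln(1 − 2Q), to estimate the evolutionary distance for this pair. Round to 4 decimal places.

Differing sites — 2:U/A (Tv); 4:G/C (Tv); 14:A/U (Tv); 20:G/C (Tv); 26:U/A (Tv); 32:G/A (Ti).
Of the 6 differences, 1 transition and 5 transversions over 34 sites: P = 1/34 = 0.029412, Q = 5/34 = 0.147059.
d = −0.5·ln(0.794117) − 0.25·ln(0.705882) = −0.5·(-0.230524) − 0.25·(-0.348307) = 0.2023.

0.2023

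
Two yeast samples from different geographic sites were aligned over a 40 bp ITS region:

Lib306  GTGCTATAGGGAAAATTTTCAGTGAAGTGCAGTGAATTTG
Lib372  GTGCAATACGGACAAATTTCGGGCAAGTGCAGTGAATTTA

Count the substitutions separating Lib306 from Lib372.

Mismatches occur at site 5 (T↔A), site 9 (G↔C), site 13 (A↔C), site 16 (T↔A), site 21 (A↔G), site 23 (T↔G), site 24 (G↔C), site 40 (G↔A).
That gives 8 mismatches out of 40 aligned sites, so the Hamming distance is 8.

8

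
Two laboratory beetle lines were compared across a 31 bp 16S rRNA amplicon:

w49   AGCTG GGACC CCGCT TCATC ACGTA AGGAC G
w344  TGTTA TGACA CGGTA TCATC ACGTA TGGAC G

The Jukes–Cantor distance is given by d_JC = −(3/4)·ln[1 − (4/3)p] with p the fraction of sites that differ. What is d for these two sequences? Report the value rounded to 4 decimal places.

Differing sites — 1:A/T; 3:C/T; 5:G/A; 6:G/T; 10:C/A; 12:C/G; 14:C/T; 15:T/A; 26:A/T.
p = 9/31 = 0.290323.
d = −0.75 · ln(1 − (4/3)·0.290323) = −0.75 · ln(0.612903) = −0.75 · (-0.489549) = 0.3672.

0.3672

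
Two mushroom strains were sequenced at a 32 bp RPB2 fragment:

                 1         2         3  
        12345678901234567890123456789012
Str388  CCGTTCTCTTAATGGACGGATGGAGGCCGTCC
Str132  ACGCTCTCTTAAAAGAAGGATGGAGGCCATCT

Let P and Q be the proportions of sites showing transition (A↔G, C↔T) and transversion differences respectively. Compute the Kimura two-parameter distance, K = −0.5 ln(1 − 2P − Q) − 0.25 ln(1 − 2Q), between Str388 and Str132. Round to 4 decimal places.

0.2625

Mismatches occur at site 1 (C↔A, transversion), site 4 (T↔C, transition), site 13 (T↔A, transversion), site 14 (G↔A, transition), site 17 (C↔A, transversion), site 29 (G↔A, transition), site 32 (C↔T, transition).
Of the 7 differences, 4 transitions and 3 transversions over 32 sites: P = 4/32 = 0.125000, Q = 3/32 = 0.093750.
d = −0.5·ln(0.656250) − 0.25·ln(0.812500) = −0.5·(-0.421213) − 0.25·(-0.207639) = 0.2625.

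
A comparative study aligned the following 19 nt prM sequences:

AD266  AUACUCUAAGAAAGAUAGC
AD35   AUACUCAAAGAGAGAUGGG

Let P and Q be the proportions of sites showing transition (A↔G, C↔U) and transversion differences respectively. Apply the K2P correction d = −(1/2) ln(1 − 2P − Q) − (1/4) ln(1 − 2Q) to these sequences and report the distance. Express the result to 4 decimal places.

The sequences differ at positions 7 (U/A, transversion), 12 (A/G, transition), 17 (A/G, transition), 19 (C/G, transversion).
Of the 4 differences, 2 transitions and 2 transversions over 19 sites: P = 2/19 = 0.105263, Q = 2/19 = 0.105263.
d = −0.5·ln(0.684211) − 0.25·ln(0.789474) = −0.5·(-0.379489) − 0.25·(-0.236388) = 0.2488.

0.2488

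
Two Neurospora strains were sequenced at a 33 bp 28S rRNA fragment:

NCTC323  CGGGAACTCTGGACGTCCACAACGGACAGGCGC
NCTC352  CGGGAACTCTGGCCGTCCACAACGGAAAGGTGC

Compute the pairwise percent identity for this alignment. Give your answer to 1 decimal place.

90.9%

Mismatches occur at site 13 (A/C), site 27 (C/A), site 31 (C/T).
30 of the 33 sites match, so the percent identity is 30/33 × 100 = 90.9%.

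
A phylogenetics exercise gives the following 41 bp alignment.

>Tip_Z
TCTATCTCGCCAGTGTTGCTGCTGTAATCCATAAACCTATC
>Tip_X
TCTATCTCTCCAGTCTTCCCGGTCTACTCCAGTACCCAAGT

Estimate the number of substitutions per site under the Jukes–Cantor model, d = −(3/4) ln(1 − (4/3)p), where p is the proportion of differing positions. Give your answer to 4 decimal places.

0.4121

The sequences differ at positions 9 (G/T), 15 (G/C), 18 (G/C), 20 (T/C), 22 (C/G), 24 (G/C), 27 (A/C), 32 (T/G), 33 (A/T), 35 (A/C), 38 (T/A), 40 (T/G), 41 (C/T).
p = 13/41 = 0.317073.
d = −0.75 · ln(1 − (4/3)·0.317073) = −0.75 · ln(0.577236) = −0.75 · (-0.549504) = 0.4121.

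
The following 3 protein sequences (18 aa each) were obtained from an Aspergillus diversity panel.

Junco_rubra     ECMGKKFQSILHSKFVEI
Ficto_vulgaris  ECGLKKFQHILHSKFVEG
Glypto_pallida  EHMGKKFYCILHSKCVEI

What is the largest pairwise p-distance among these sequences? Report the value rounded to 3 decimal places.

0.389

Pairwise Hamming distances:
  Junco_rubra vs Ficto_vulgaris: 4
  Junco_rubra vs Glypto_pallida: 4
  Ficto_vulgaris vs Glypto_pallida: 7
The largest is 7 mismatches, between Ficto_vulgaris and Glypto_pallida; p = 7/18 = 0.389.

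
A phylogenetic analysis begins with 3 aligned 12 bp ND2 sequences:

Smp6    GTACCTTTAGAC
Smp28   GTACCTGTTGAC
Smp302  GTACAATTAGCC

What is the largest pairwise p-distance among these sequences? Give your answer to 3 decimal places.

0.417

Pairwise Hamming distances:
  Smp6 vs Smp28: 2
  Smp6 vs Smp302: 3
  Smp28 vs Smp302: 5
The largest is 5 mismatches, between Smp28 and Smp302; p = 5/12 = 0.417.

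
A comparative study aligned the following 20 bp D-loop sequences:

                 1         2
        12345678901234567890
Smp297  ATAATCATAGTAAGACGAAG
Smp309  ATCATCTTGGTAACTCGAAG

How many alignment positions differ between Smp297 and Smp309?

5

Differing sites — 3:A/C; 7:A/T; 9:A/G; 14:G/C; 15:A/T.
That gives 5 mismatches out of 20 aligned sites, so the Hamming distance is 5.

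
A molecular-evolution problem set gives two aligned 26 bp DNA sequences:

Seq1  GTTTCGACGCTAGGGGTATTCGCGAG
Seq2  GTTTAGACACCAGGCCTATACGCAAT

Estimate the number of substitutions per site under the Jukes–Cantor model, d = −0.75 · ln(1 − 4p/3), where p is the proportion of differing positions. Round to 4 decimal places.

Differing sites — 5:C/A; 9:G/A; 11:T/C; 15:G/C; 16:G/C; 20:T/A; 24:G/A; 26:G/T.
p = 8/26 = 0.307692.
d = −0.75 · ln(1 − (4/3)·0.307692) = −0.75 · ln(0.589744) = −0.75 · (-0.528067) = 0.3961.

0.3961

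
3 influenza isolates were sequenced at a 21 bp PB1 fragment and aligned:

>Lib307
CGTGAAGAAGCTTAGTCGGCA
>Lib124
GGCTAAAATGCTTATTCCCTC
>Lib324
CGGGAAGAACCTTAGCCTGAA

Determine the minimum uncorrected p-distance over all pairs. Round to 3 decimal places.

0.238

Pairwise Hamming distances:
  Lib307 vs Lib124: 10
  Lib307 vs Lib324: 5
  Lib124 vs Lib324: 12
The smallest is 5 mismatches, between Lib307 and Lib324; p = 5/21 = 0.238.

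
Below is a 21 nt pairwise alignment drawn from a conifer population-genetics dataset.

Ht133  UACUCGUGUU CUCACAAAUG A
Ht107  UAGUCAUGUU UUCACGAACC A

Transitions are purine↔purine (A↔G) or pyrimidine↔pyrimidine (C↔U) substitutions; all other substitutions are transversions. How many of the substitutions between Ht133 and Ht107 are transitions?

4

Differing sites — 3:C/G (Tv); 6:G/A (Ti); 11:C/U (Ti); 16:A/G (Ti); 19:U/C (Ti); 20:G/C (Tv).
Of the 6 differences, 4 transitions and 2 transversions, so the answer is 4.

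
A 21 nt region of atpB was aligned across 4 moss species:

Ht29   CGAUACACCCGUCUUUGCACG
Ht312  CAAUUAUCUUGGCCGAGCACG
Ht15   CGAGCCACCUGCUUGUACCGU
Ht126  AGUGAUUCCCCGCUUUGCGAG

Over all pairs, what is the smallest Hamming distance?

9

Pairwise Hamming distances:
  Ht29 vs Ht312: 10
  Ht29 vs Ht15: 10
  Ht29 vs Ht126: 9
  Ht312 vs Ht15: 14
  Ht312 vs Ht126: 14
  Ht15 vs Ht126: 14
The smallest is 9, between Ht29 and Ht126.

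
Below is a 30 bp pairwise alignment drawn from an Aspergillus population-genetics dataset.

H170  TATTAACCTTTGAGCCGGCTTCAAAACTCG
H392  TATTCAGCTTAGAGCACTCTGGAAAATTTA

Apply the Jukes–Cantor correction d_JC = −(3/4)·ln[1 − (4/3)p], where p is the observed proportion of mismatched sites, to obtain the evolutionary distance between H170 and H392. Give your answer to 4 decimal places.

0.5034

Mismatches occur at site 5 (A→C), site 7 (C→G), site 11 (T→A), site 16 (C→A), site 17 (G→C), site 18 (G→T), site 21 (T→G), site 22 (C→G), site 27 (C→T), site 29 (C→T), site 30 (G→A).
p = 11/30 = 0.366667.
d = −0.75 · ln(1 − (4/3)·0.366667) = −0.75 · ln(0.511111) = −0.75 · (-0.671168) = 0.5034.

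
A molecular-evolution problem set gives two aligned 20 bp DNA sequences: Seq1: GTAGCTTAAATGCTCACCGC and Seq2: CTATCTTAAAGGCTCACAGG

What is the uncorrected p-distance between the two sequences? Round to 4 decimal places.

0.2500

Mismatches occur at site 1 (G/C), site 4 (G/T), site 11 (T/G), site 18 (C/A), site 20 (C/G).
There are 5 differences over 20 sites, so p = 5/20 = 0.2500.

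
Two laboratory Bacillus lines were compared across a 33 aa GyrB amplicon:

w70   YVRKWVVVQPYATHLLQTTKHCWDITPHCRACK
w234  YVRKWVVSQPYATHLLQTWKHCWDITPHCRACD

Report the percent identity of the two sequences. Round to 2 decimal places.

The sequences differ at positions 8 (V/S), 19 (T/W), 33 (K/D).
30 of the 33 sites match, so the percent identity is 30/33 × 100 = 90.91%.

90.91%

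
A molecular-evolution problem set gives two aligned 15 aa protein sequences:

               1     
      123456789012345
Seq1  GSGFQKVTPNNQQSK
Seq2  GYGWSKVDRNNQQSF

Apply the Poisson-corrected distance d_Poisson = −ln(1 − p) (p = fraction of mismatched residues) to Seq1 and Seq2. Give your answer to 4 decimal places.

0.5108

Mismatches occur at site 2 (S→Y), site 4 (F→W), site 5 (Q→S), site 8 (T→D), site 9 (P→R), site 15 (K→F).
p = 6/15 = 0.400000.
d = −ln(1 − 0.400000) = −ln(0.600000) = 0.5108.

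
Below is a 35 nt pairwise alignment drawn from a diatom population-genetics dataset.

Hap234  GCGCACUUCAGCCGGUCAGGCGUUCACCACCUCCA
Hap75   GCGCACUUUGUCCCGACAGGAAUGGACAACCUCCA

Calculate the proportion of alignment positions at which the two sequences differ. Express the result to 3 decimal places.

Mismatches occur at site 9 (C↔U), site 10 (A↔G), site 11 (G↔U), site 14 (G↔C), site 16 (U↔A), site 21 (C↔A), site 22 (G↔A), site 24 (U↔G), site 25 (C↔G), site 28 (C↔A).
There are 10 differences over 35 sites, so p = 10/35 = 0.286.

0.286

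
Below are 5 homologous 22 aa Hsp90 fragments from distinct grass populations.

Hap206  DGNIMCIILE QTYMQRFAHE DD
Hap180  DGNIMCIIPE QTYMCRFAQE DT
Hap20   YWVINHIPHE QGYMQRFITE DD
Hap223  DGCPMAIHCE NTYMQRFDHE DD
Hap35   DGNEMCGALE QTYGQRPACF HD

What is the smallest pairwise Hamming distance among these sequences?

4

Pairwise Hamming distances:
  Hap206 vs Hap180: 4
  Hap206 vs Hap20: 10
  Hap206 vs Hap223: 7
  Hap206 vs Hap35: 8
  Hap180 vs Hap20: 12
  Hap180 vs Hap223: 10
  Hap180 vs Hap35: 11
  Hap20 vs Hap223: 12
  Hap20 vs Hap35: 16
  Hap223 vs Hap35: 13
The smallest is 4, between Hap206 and Hap180.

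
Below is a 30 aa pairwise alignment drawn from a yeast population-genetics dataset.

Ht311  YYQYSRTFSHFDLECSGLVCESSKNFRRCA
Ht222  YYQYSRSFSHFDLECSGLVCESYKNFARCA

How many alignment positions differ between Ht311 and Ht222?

3

The sequences differ at positions 7 (T/S), 23 (S/Y), 27 (R/A).
That gives 3 mismatches out of 30 aligned sites, so the Hamming distance is 3.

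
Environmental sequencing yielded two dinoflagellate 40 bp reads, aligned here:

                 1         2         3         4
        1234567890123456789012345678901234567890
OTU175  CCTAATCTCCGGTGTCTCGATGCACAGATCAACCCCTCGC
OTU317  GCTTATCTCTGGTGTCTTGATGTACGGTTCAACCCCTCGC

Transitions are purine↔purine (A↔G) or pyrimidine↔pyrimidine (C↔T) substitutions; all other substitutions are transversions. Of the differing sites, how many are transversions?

The sequences differ at positions 1 (C/G, transversion), 4 (A/T, transversion), 10 (C/T, transition), 18 (C/T, transition), 23 (C/T, transition), 26 (A/G, transition), 28 (A/T, transversion).
Of the 7 differences, 4 transitions and 3 transversions, so the answer is 3.

3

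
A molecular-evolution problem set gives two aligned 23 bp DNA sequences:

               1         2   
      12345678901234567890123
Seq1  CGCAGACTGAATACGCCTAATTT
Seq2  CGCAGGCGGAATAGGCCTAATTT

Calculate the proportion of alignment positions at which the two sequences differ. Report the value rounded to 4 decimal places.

Differing sites — 6:A/G; 8:T/G; 14:C/G.
There are 3 differences over 23 sites, so p = 3/23 = 0.1304.

0.1304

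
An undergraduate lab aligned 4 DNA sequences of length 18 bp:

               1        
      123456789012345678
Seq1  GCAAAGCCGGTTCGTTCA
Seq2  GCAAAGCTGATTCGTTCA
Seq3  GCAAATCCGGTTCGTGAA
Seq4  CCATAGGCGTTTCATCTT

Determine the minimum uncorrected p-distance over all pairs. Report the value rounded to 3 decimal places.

0.111

Pairwise Hamming distances:
  Seq1 vs Seq2: 2
  Seq1 vs Seq3: 3
  Seq1 vs Seq4: 8
  Seq2 vs Seq3: 5
  Seq2 vs Seq4: 9
  Seq3 vs Seq4: 9
The smallest is 2 mismatches, between Seq1 and Seq2; p = 2/18 = 0.111.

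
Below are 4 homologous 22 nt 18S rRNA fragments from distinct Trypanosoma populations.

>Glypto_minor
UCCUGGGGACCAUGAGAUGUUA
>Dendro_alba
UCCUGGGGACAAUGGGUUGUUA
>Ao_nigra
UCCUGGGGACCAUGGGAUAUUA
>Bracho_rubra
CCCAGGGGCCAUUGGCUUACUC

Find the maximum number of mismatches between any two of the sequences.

Pairwise Hamming distances:
  Glypto_minor vs Dendro_alba: 3
  Glypto_minor vs Ao_nigra: 2
  Glypto_minor vs Bracho_rubra: 11
  Dendro_alba vs Ao_nigra: 3
  Dendro_alba vs Bracho_rubra: 8
  Ao_nigra vs Bracho_rubra: 9
The largest is 11, between Glypto_minor and Bracho_rubra.

11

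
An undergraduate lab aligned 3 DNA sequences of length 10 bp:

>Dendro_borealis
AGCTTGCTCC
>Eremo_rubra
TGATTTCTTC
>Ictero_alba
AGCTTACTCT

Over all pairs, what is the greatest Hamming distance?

5

Pairwise Hamming distances:
  Dendro_borealis vs Eremo_rubra: 4
  Dendro_borealis vs Ictero_alba: 2
  Eremo_rubra vs Ictero_alba: 5
The largest is 5, between Eremo_rubra and Ictero_alba.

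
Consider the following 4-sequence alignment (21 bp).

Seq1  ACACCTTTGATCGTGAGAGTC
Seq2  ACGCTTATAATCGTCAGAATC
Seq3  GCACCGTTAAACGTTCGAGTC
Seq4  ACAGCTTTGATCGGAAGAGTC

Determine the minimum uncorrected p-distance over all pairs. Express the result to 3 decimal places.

0.143

Pairwise Hamming distances:
  Seq1 vs Seq2: 6
  Seq1 vs Seq3: 6
  Seq1 vs Seq4: 3
  Seq2 vs Seq3: 9
  Seq2 vs Seq4: 8
  Seq3 vs Seq4: 8
The smallest is 3 mismatches, between Seq1 and Seq4; p = 3/21 = 0.143.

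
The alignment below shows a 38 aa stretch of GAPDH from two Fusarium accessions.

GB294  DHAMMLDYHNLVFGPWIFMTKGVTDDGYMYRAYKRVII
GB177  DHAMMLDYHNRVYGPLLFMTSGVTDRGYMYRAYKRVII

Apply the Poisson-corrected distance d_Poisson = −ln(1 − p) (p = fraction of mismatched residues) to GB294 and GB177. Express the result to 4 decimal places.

The sequences differ at positions 11 (L/R), 13 (F/Y), 16 (W/L), 17 (I/L), 21 (K/S), 26 (D/R).
p = 6/38 = 0.157895.
d = −ln(1 − 0.157895) = −ln(0.842105) = 0.1719.

0.1719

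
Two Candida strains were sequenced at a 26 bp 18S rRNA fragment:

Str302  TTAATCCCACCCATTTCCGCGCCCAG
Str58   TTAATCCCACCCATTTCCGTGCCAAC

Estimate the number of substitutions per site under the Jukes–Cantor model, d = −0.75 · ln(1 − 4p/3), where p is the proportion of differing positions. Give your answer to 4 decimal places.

The sequences differ at positions 20 (C/T), 24 (C/A), 26 (G/C).
p = 3/26 = 0.115385.
d = −0.75 · ln(1 − (4/3)·0.115385) = −0.75 · ln(0.846153) = −0.75 · (-0.167055) = 0.1253.

0.1253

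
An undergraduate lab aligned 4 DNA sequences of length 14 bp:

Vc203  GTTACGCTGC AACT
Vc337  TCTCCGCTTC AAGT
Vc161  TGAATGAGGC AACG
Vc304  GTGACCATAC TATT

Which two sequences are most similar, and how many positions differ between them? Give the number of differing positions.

5

Pairwise Hamming distances:
  Vc203 vs Vc337: 5
  Vc203 vs Vc161: 7
  Vc203 vs Vc304: 6
  Vc337 vs Vc161: 9
  Vc337 vs Vc304: 9
  Vc161 vs Vc304: 10
The smallest is 5, between Vc203 and Vc337.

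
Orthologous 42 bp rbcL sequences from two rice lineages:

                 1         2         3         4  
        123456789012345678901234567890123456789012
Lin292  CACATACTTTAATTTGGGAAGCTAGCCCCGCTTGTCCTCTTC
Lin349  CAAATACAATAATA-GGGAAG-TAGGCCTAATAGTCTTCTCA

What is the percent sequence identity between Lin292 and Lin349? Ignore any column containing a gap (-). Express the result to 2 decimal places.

70.00%

Excluding the 2 gap columns leaves 40 comparable sites.
The sequences differ at positions 3 (C/A), 8 (T/A), 9 (T/A), 14 (T/A), 26 (C/G), 29 (C/T), 30 (G/A), 31 (C/A), 33 (T/A), 37 (C/T), 41 (T/C), 42 (C/A).
28 of the 40 comparable sites match, so the percent identity is 28/40 × 100 = 70.00%.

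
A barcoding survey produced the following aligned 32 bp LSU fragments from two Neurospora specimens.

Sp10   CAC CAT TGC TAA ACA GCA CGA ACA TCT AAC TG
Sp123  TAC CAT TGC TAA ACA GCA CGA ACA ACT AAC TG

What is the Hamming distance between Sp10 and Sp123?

2

The sequences differ at positions 1 (C/T), 25 (T/A).
That gives 2 mismatches out of 32 aligned sites, so the Hamming distance is 2.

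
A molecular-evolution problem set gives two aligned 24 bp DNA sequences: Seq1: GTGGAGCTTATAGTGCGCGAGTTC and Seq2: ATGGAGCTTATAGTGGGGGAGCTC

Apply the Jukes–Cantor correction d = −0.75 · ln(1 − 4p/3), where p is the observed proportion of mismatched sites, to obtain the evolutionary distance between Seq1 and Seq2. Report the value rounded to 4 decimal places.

Mismatches occur at site 1 (G↔A), site 16 (C↔G), site 18 (C↔G), site 22 (T↔C).
p = 4/24 = 0.166667.
d = −0.75 · ln(1 − (4/3)·0.166667) = −0.75 · ln(0.777777) = −0.75 · (-0.251315) = 0.1885.

0.1885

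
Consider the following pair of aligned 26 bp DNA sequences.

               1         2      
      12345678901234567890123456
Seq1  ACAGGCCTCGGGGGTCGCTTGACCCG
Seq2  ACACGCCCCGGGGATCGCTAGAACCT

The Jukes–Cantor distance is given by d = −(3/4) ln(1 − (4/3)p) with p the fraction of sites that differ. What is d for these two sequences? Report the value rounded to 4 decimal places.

Differing sites — 4:G/C; 8:T/C; 14:G/A; 20:T/A; 23:C/A; 26:G/T.
p = 6/26 = 0.230769.
d = −0.75 · ln(1 − (4/3)·0.230769) = −0.75 · ln(0.692308) = −0.75 · (-0.367724) = 0.2758.

0.2758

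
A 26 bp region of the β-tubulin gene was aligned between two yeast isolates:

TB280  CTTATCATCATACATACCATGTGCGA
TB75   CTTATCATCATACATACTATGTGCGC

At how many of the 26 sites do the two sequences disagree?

2

Mismatches occur at site 18 (C/T), site 26 (A/C).
That gives 2 mismatches out of 26 aligned sites, so the Hamming distance is 2.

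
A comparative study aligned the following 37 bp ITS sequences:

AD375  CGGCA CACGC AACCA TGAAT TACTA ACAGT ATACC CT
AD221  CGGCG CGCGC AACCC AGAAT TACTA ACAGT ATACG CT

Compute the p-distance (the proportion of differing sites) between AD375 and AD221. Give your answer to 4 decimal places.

Differing sites — 5:A/G; 7:A/G; 15:A/C; 16:T/A; 35:C/G.
There are 5 differences over 37 sites, so p = 5/37 = 0.1351.

0.1351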